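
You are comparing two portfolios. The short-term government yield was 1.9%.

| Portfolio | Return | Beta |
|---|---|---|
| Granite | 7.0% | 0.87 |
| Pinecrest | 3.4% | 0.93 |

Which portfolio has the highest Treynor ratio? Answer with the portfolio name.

Granite: Treynor = (7.0% − 1.9%) / 0.87 = 5.862
Pinecrest: Treynor = (3.4% − 1.9%) / 0.93 = 1.613
Highest: Granite (5.862).

Granite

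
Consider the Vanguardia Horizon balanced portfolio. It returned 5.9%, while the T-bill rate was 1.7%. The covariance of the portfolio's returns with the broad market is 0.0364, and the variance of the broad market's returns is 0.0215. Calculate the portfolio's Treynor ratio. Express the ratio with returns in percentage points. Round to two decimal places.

β = Cov / Var = 0.0364 / 0.0215 = 1.6930
Treynor = (Rp − Rf) / β = (5.9% − 1.7%) / 1.6930 = 4.20 / 1.6930 = 2.4808

2.48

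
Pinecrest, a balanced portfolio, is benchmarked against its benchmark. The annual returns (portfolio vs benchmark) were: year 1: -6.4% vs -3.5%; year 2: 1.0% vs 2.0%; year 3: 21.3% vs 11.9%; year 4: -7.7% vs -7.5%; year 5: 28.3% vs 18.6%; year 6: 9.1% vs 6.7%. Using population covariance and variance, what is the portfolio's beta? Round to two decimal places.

1.50

r̄p = 7.6000%,  r̄m = 4.7000%
Cov = Σ(rp − r̄p)(rm − r̄m) / 6 = 118.1083
Var(rm) = Σ(rm − r̄m)² / 6 = 78.7367
β = Cov / Var = 118.1083 / 78.7367 = 1.5000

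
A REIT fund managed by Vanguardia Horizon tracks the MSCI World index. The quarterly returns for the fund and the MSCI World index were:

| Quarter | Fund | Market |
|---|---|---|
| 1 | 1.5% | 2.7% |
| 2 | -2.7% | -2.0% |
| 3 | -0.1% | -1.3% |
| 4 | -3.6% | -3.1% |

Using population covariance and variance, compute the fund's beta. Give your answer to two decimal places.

0.85

r̄p = -1.2250%,  r̄m = -0.9250%
Cov = Σ(rp − r̄p)(rm − r̄m) / 4 = 4.0519
Var(rm) = Σ(rm − r̄m)² / 4 = 4.7919
β = Cov / Var = 4.0519 / 4.7919 = 0.8456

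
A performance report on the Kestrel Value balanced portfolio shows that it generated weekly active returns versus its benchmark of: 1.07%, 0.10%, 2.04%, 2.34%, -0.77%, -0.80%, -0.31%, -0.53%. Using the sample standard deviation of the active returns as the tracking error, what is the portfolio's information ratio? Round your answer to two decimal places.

0.31

r̄ = (1.07 + 0.1 + 2.04 + 2.34 − 0.77 − 0.8 − 0.31 − 0.53) / 8 = 3.140 / 8 = 0.3925%
Σ(r − r̄)² = 11.1696; sample σ = √(11.1696/7) = 1.2632%
IR = r̄ / tracking error = 0.3925 / 1.2632 = 0.3107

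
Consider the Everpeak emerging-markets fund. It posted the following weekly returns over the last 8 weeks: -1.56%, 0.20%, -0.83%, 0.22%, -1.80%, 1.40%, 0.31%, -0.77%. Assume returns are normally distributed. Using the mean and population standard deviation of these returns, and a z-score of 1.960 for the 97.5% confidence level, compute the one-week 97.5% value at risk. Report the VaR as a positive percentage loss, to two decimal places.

2.33

Mean return r̄ = -2.830 / 8 = -0.3538%
Population σ = √[Σ(r − r̄)² / 8] = √[8.0988 / 8] = √1.0124 = 1.0062%
VaR = −(r̄ − z·σ) = −(-0.3538 − 1.960 × 1.0062) = −(-2.3260) = 2.3260%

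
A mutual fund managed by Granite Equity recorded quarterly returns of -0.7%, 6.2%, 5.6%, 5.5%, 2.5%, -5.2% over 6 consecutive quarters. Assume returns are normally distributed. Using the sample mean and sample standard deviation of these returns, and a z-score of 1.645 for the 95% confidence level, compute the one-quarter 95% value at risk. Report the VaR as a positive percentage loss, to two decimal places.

5.10

Mean return r̄ = 13.90 / 6 = 2.3167%
Σ(r − r̄)² = 101.6283; sample σ = √(101.6283/5) = 4.5084%
VaR = −(r̄ − z·σ) = −(2.3167 − 1.645 × 4.5084) = −(-5.0996) = 5.0996%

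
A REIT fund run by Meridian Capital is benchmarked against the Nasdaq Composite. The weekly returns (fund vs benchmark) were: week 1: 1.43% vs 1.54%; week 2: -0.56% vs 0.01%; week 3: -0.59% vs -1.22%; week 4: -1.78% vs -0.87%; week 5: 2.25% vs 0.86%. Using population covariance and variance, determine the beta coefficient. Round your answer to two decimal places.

r̄p = 0.1500%,  r̄m = 0.0640%
Cov = Σ(rp − r̄p)(rm − r̄m) / 5 = 1.2704
Var(rm) = Σ(rm − r̄m)² / 5 = 1.0672
β = Cov / Var = 1.2704 / 1.0672 = 1.1904

1.19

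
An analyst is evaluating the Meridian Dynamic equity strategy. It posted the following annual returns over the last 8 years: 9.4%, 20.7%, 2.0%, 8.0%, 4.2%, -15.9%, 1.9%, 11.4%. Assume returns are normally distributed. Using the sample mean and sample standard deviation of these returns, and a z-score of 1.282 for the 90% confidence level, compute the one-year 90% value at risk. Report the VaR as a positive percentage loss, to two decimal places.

8.25

Mean return μ = 41.70 / 8 = 5.2125%
Sample std dev = √[771.5088 / 7] = 10.4984%
VaR = −(μ − z·σ) = −(5.2125 − 1.282 × 10.4984) = −(-8.2464) = 8.2464%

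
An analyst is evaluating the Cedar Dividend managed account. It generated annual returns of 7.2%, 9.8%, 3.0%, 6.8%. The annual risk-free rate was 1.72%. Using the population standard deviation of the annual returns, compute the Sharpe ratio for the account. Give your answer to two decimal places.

2.05

Mean return r̄ = 26.80 / 4 = 6.7000%
Population std dev = √[23.5600 / 4] = 2.4269%
Sharpe = (r̄ − rf) / σ = (6.7000 − 1.72) / 2.4269 = 4.9800 / 2.4269 = 2.0520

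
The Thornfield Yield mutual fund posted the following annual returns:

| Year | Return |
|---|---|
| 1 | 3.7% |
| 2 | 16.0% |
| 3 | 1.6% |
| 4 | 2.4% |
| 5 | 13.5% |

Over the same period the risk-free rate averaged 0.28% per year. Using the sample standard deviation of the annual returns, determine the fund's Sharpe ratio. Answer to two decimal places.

1.06

r̄ = (3.7 + 16 + 1.6 + 2.4 + 13.5) / 5 = 37.20 / 5 = 7.4400%
Σ(r − r̄)² = (3.7 − 7.4400)² + (16 − 7.4400)² + … = 183.4920
σ = √[183.4920 / 4] = 6.7730%
Sharpe = (r̄ − rf) / σ = (7.4400 − 0.28) / 6.7730 = 7.1600 / 6.7730 = 1.0571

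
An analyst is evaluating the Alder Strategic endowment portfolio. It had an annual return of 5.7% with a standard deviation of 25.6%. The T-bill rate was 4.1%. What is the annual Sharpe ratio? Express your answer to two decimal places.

Sharpe = (Rp − Rf) / σp = (5.7% − 4.1%) / 25.6% = 1.60% / 25.6% = 0.0625

0.06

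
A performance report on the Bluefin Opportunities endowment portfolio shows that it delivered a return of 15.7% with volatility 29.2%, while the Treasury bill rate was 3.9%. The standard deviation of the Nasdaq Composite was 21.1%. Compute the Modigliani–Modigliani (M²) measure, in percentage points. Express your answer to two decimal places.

12.43

Sharpe = (Rp − Rf) / σp = (15.7% − 3.9%) / 29.2% = 0.4041
M² = Rf + Sharpe × σm = 3.9% + 0.4041 × 21.1% = 12.4265%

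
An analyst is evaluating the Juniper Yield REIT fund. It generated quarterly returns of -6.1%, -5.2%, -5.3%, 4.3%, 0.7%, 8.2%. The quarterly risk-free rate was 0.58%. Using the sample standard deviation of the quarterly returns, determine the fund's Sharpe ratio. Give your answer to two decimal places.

-0.19

r̄ = (-6.1 − 5.2 − 5.3 + 4.3 + 0.7 + 8.2) / 6 = -3.40 / 6 = -0.5667%
Σ(r − r̄)² = (-6.1 − (-0.5667))² + (-5.2 − (-0.5667))² + (-5.3 − (-0.5667))² + … = 176.6333
sample σ = √(176.6333 / 5) = √35.3267 = 5.9436%
Sharpe = (r̄ − rf) / σ = (-0.5667 − 0.58) / 5.9436 = -1.1467 / 5.9436 = -0.1929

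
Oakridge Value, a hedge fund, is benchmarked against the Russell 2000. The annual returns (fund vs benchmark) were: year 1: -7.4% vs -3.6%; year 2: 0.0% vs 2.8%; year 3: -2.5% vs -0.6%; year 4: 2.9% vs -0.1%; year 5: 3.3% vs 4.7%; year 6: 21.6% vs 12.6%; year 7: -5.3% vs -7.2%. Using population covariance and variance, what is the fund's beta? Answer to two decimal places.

1.39

r̄p = 1.8000%,  r̄m = 1.2286%
Cov = Σ(rp − r̄p)(rm − r̄m) / 7 = 48.3143
Var(rm) = Σ(rm − r̄m)² / 7 = 34.7563
β = Cov / Var = 48.3143 / 34.7563 = 1.3901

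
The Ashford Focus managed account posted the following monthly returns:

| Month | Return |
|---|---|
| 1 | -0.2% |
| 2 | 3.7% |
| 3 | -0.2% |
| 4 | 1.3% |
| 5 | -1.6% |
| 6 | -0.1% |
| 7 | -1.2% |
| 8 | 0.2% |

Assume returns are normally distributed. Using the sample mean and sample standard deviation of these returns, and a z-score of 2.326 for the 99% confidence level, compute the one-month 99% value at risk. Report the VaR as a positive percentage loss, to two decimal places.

r̄ = (-0.2 + 3.7 − 0.2 + 1.3 − 1.6 − 0.1 − 1.2 + 0.2) / 8 = 1.90 / 8 = 0.2375%
Σ(r − r̄)² = (-0.2 − 0.2375)² + (3.7 − 0.2375)² + (-0.2 − 0.2375)² + … = 19.0588
sample σ = √(19.0588 / 7) = √2.7227 = 1.6501%
VaR = −(r̄ − z·σ) = −(0.2375 − 2.326 × 1.6501) = −(-3.6006) = 3.6006%

3.60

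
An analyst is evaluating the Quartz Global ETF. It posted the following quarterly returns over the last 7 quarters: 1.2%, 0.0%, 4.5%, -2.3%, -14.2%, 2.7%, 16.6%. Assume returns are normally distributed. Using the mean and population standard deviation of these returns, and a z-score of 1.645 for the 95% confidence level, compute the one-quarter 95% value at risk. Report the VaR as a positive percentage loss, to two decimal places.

12.70

μ = (1.2 + 0 + 4.5 − 2.3 − 14.2 + 2.7 + 16.6) / 7 = 8.50 / 7 = 1.2143%
Σ(r − μ)² = (1.2 − 1.2143)² + (0 − 1.2143)² + … = 501.1486
population σ = √(501.1486 / 7) = √71.5927 = 8.4612%
VaR = −(μ − z·σ) = −(1.2143 − 1.645 × 8.4612) = −(-12.7044) = 12.7044%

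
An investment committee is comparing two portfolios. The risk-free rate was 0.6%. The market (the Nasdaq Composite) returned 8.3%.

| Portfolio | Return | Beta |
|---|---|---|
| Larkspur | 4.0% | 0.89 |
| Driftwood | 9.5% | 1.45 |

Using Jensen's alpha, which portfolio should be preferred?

Driftwood

Larkspur: α = 4.0% − [0.6% + 0.89 × (8.3% − 0.6%)] = -3.453
Driftwood: α = 9.5% − [0.6% + 1.45 × (8.3% − 0.6%)] = -2.265
Highest: Driftwood (-2.265).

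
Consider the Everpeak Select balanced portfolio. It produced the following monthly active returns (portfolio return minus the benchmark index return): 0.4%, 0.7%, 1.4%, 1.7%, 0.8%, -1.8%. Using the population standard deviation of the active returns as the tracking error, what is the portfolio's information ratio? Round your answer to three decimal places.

0.472

μ = (0.4 + 0.7 + 1.4 + 1.7 + 0.8 − 1.8) / 6 = 3.20 / 6 = 0.5333%
Σ(r − μ)² = (0.4 − 0.5333)² + (0.7 − 0.5333)² + (1.4 − 0.5333)² + … = 7.6733
population σ = √(7.6733 / 6) = √1.2789 = 1.1309%
IR = μ / tracking error = 0.5333 / 1.1309 = 0.4716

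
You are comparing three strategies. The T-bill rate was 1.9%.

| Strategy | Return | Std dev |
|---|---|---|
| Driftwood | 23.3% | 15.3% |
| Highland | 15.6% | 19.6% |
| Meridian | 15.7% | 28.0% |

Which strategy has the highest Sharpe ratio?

Driftwood

Driftwood: Sharpe ratio = (23.3% − 1.9%) / 15.3% = 1.399
Highland: Sharpe ratio = (15.6% − 1.9%) / 19.6% = 0.699
Meridian: Sharpe ratio = (15.7% − 1.9%) / 28.0% = 0.493
Highest: Driftwood (1.399).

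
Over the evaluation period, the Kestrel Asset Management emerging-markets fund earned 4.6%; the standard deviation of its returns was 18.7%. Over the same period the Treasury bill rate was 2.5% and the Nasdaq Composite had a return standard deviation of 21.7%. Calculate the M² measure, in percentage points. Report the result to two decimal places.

Sharpe = (Rp − Rf) / σp = (4.6% − 2.5%) / 18.7% = 0.1123
M² = Rf + Sharpe × σm = 2.5% + 0.1123 × 21.7% = 4.9369%

4.94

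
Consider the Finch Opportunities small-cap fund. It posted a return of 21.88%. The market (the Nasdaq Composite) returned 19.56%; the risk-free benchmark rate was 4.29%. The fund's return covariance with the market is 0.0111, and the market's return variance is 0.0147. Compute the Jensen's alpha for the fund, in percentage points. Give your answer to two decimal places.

6.06

β = Cov / Var = 0.0111 / 0.0147 = 0.7551
E[R] = Rf + β(Rm − Rf) = 4.29% + 0.7551 × (19.56% − 4.29%) = 15.8204%
α = Rp − E[R] = 21.88% − 15.8204% = 6.0596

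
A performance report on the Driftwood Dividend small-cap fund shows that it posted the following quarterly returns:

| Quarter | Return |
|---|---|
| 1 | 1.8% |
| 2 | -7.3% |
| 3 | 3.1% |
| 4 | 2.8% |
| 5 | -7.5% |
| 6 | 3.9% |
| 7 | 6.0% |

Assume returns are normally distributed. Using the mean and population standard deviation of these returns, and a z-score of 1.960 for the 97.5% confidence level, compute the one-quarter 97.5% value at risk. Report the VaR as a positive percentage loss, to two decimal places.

9.55

μ = (1.8 − 7.3 + 3.1 + 2.8 − 7.5 + 3.9 + 6) / 7 = 2.80 / 7 = 0.4000%
Population std dev = √[180.3200 / 7] = 5.0754%
VaR = −(μ − z·σ) = −(0.4000 − 1.960 × 5.0754) = −(-9.5478) = 9.5478%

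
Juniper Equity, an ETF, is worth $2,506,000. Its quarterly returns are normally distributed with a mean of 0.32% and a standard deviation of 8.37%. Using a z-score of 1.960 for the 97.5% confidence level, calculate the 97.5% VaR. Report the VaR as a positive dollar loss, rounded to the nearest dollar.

$403,095

Return at the 97.5% tail: μ − z·σ = 0.32% − 1.960 × 8.37% = 0.32 − 16.4052 = -16.0852%
VaR = −(-16.0852%) × $2,506,000 = 16.0852% × $2,506,000 = $403,095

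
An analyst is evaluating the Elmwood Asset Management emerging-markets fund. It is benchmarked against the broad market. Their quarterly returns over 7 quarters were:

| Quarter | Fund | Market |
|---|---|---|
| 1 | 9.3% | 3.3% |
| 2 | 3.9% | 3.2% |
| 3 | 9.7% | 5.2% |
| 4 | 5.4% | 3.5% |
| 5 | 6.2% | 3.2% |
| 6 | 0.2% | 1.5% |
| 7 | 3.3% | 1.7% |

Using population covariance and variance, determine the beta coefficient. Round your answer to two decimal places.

r̄p = 5.4286%,  r̄m = 3.0857%
Cov = Σ(rp − r̄p)(rm − r̄m) / 7 = 3.0004
Var(rm) = Σ(rm − r̄m)² / 7 = 1.3069
β = Cov / Var = 3.0004 / 1.3069 = 2.2958

2.30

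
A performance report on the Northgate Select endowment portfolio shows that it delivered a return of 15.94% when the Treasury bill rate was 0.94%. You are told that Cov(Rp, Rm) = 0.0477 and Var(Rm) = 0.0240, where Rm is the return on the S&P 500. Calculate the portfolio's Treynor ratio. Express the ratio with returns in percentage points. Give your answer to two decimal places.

7.55

β = Cov / Var = 0.0477 / 0.0240 = 1.9875
Treynor = (Rp − Rf) / β = (15.94% − 0.94%) / 1.9875 = 15.00 / 1.9875 = 7.5472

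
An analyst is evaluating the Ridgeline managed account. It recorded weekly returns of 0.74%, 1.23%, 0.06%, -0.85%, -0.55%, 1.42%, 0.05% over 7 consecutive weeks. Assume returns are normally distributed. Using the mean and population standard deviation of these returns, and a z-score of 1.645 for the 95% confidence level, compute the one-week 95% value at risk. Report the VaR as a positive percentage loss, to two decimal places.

μ = (0.74 + 1.23 + 0.06 − 0.85 − 0.55 + 1.42 + 0.05) / 7 = 0.3000%
Σ(r − μ)² = (0.74 − 0.3000)² + (1.23 − 0.3000)² + … = 4.4780
population σ = √(4.4780 / 7) = √0.6397 = 0.7998%
VaR = −(μ − z·σ) = −(0.3000 − 1.645 × 0.7998) = −(-1.0157) = 1.0157%

1.02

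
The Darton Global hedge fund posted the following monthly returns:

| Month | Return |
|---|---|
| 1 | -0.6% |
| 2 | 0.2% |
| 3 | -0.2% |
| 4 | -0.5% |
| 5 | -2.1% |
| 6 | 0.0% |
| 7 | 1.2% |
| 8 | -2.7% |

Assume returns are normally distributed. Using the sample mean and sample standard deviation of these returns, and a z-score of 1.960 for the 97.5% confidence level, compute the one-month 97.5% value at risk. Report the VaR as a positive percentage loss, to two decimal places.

3.05

r̄ = (-0.6 + 0.2 − 0.2 − 0.5 − 2.1 + 0 + 1.2 − 2.7) / 8 = -4.70 / 8 = -0.5875%
Sample σ = √[Σ(r − r̄)² / 7] = √[11.0688 / 7] = √1.5813 = 1.2575%
VaR = −(r̄ − z·σ) = −(-0.5875 − 1.960 × 1.2575) = −(-3.0522) = 3.0522%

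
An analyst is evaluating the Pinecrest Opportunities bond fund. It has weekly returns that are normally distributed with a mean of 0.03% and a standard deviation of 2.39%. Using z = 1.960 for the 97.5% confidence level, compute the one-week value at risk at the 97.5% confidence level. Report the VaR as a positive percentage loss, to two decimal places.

4.65

VaR (as % loss) = −(μ − z·σ) = −(0.03% − 1.960 × 2.39%) = −(-4.6544%) = 4.6544%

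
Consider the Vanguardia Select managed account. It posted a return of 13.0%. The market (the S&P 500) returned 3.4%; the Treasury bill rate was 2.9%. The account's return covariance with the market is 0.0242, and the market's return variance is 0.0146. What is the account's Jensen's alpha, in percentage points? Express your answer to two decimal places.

β = Cov / Var = 0.0242 / 0.0146 = 1.6575
E[R] = Rf + β(Rm − Rf) = 2.9% + 1.6575 × (3.4% − 2.9%) = 3.7288%
α = Rp − E[R] = 13.0% − 3.7288% = 9.2712

9.27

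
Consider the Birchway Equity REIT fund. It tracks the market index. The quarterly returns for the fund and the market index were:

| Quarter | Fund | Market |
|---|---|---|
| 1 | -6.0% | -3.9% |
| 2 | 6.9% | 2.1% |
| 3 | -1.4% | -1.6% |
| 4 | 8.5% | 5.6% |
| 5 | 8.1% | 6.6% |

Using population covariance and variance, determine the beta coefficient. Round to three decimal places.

r̄p = 3.2200%,  r̄m = 1.7600%
Cov = Σ(rp − r̄p)(rm − r̄m) / 5 = 22.5708
Var(rm) = Σ(rm − r̄m)² / 5 = 16.3224
β = Cov / Var = 22.5708 / 16.3224 = 1.3828

1.383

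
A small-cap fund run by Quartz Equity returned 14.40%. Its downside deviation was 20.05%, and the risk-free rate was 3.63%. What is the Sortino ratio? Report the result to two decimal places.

0.54

Sortino = (Rp − Rf) / σd = (14.40% − 3.63%) / 20.05% = 10.77% / 20.05% = 0.5372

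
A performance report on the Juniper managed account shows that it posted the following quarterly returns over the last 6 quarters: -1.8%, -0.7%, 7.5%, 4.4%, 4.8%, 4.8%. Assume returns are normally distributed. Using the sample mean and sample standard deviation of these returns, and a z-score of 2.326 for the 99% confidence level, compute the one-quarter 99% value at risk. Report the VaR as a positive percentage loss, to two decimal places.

5.24

Mean return r̄ = 19.00 / 6 = 3.1667%
Sample σ = √[Σ(r − r̄)² / 5] = √[65.2533 / 5] = √13.0507 = 3.6126%
VaR = −(r̄ − z·σ) = −(3.1667 − 2.326 × 3.6126) = −(-5.2362) = 5.2362%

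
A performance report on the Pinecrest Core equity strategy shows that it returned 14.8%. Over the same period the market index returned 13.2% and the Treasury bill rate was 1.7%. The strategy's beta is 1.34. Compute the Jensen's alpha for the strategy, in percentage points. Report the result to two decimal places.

CAPM expected return = Rf + β(Rm − Rf) = 1.7% + 1.34 × (13.2% − 1.7%) = 1.7 + 1.34 × 11.50 = 17.1100%
Jensen's α = Rp − E[R] = 14.8% − 17.1100% = -2.3100

-2.31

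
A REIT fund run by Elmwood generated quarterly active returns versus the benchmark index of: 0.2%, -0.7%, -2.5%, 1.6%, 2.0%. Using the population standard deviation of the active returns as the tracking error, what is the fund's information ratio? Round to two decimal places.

0.07

Mean return μ = 0.60 / 5 = 0.1200%
Population std dev = √[13.2680 / 5] = 1.6290%
IR = μ / tracking error = 0.1200 / 1.6290 = 0.0737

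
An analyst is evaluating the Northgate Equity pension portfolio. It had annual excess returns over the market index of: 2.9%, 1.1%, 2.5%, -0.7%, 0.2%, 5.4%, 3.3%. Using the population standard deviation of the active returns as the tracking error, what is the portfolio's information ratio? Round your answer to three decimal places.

1.099

Mean return μ = 14.70 / 7 = 2.1000%
Σ(r − μ)² = 25.5800; population σ = √(25.5800/7) = 1.9116%
IR = μ / tracking error = 2.1000 / 1.9116 = 1.0986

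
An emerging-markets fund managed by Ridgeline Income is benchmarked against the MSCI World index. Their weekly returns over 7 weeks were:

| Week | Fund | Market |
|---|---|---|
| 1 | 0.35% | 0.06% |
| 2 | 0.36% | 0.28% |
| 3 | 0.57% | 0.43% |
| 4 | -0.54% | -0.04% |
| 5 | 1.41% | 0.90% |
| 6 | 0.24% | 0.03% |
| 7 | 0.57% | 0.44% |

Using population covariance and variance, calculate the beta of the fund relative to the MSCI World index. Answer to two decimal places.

r̄p = 0.4229%,  r̄m = 0.3000%
Cov = Σ(rp − r̄p)(rm − r̄m) / 7 = 0.1468
Var(rm) = Σ(rm − r̄m)² / 7 = 0.0919
β = Cov / Var = 0.1468 / 0.0919 = 1.5974

1.60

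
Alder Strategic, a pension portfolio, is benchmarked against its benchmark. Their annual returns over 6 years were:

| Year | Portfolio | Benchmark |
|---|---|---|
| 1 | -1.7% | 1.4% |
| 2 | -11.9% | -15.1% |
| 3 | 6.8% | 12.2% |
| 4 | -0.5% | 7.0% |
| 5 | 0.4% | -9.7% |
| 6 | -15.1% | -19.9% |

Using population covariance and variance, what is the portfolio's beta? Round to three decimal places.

0.566

r̄p = -3.6667%,  r̄m = -4.0167%
Cov = Σ(rp − r̄p)(rm − r̄m) / 6 = 77.5022
Var(rm) = Σ(rm − r̄m)² / 6 = 136.8514
β = Cov / Var = 77.5022 / 136.8514 = 0.5663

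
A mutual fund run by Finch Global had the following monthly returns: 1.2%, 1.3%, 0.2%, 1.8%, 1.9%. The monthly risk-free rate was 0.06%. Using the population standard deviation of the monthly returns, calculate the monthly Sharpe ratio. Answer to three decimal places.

μ = (1.2 + 1.3 + 0.2 + 1.8 + 1.9) / 5 = 1.2800%
Σ(r − μ)² = (1.2 − 1.2800)² + (1.3 − 1.2800)² + (0.2 − 1.2800)² + … = 1.8280
population σ = √(1.8280 / 5) = √0.3656 = 0.6046%
Sharpe = (μ − rf) / σ = (1.2800 − 0.06) / 0.6046 = 1.2200 / 0.6046 = 2.0179

2.018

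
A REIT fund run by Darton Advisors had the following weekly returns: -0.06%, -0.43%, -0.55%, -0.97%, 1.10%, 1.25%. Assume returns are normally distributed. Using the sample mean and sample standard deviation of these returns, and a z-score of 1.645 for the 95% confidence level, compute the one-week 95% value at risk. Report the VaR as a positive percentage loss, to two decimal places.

1.45

r̄ = (-0.06 − 0.43 − 0.55 − 0.97 + 1.1 + 1.25) / 6 = 0.0567%
Sample std dev = √[4.1851 / 5] = 0.9149%
VaR = −(r̄ − z·σ) = −(0.0567 − 1.645 × 0.9149) = −(-1.4483) = 1.4483%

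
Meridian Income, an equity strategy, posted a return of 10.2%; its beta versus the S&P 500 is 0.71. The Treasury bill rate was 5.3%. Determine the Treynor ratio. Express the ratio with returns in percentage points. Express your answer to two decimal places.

Treynor = (Rp − Rf) / β = (10.2% − 5.3%) / 0.71 = 4.90 / 0.71 = 6.9014

6.90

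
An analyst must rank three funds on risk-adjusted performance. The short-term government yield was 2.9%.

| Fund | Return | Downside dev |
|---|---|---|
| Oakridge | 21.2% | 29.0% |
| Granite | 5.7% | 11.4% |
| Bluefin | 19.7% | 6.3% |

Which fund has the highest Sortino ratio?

Bluefin

Oakridge: Sortino ratio = (21.2% − 2.9%) / 29.0% = 0.631
Granite: Sortino ratio = (5.7% − 2.9%) / 11.4% = 0.246
Bluefin: Sortino ratio = (19.7% − 2.9%) / 6.3% = 2.667
Highest: Bluefin (2.667).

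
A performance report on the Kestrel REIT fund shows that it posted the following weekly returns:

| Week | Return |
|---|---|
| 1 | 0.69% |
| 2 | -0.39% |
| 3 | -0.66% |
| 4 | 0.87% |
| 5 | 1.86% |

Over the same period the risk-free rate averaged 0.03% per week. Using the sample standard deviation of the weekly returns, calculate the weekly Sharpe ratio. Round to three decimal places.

0.436

r̄ = (0.69 − 0.39 − 0.66 + 0.87 + 1.86) / 5 = 2.370 / 5 = 0.4740%
Σ(r − r̄)² = 4.1569; sample σ = √(4.1569/4) = 1.0194%
Sharpe = (r̄ − rf) / σ = (0.4740 − 0.03) / 1.0194 = 0.4440 / 1.0194 = 0.4356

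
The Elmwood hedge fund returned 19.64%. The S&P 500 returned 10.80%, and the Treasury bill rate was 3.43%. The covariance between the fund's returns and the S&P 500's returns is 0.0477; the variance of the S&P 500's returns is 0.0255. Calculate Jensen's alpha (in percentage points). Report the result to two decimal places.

β = Cov / Var = 0.0477 / 0.0255 = 1.8706
E[R] = Rf + β(Rm − Rf) = 3.43% + 1.8706 × (10.80% − 3.43%) = 17.2163%
α = Rp − E[R] = 19.64% − 17.2163% = 2.4237

2.42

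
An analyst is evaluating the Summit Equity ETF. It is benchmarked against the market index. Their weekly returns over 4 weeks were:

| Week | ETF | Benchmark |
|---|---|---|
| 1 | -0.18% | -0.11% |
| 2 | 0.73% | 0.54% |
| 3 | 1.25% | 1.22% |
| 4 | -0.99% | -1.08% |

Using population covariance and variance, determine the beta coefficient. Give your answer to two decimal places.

1.01

r̄p = 0.2025%,  r̄m = 0.1425%
Cov = Σ(rp − r̄p)(rm − r̄m) / 4 = 0.7232
Var(rm) = Σ(rm − r̄m)² / 4 = 0.7193
β = Cov / Var = 0.7232 / 0.7193 = 1.0054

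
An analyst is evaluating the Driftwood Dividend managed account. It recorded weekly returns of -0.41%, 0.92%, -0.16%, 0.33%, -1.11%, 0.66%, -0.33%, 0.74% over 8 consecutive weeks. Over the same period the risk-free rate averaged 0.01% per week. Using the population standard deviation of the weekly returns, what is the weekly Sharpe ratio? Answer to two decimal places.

Mean return μ = 0.640 / 8 = 0.0800%
Population std dev = √[3.4220 / 8] = 0.6540%
Sharpe = (μ − rf) / σ = (0.0800 − 0.01) / 0.6540 = 0.0700 / 0.6540 = 0.1070

0.11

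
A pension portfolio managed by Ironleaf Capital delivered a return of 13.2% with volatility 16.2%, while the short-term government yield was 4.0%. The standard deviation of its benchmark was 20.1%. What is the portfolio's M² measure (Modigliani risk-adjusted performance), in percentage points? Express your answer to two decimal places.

Sharpe = (Rp − Rf) / σp = (13.2% − 4.0%) / 16.2% = 0.5679
M² = Rf + Sharpe × σm = 4.0% + 0.5679 × 20.1% = 15.4148%

15.41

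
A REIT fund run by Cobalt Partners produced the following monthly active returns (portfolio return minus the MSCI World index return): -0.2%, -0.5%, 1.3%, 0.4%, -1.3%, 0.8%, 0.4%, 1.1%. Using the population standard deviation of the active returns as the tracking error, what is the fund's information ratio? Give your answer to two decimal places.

r̄ = (-0.2 − 0.5 + 1.3 + 0.4 − 1.3 + 0.8 + 0.4 + 1.1) / 8 = 2.00 / 8 = 0.2500%
Σ(r − r̄)² = (-0.2 − 0.2500)² + (-0.5 − 0.2500)² + … = 5.3400
population σ = √(5.3400 / 8) = √0.6675 = 0.8170%
IR = r̄ / tracking error = 0.2500 / 0.8170 = 0.3060

0.31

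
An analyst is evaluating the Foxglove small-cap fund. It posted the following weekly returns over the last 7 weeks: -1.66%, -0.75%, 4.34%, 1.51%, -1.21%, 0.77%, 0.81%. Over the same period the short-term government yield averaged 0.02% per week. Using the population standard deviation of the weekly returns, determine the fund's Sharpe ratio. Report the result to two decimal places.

Mean return r̄ = 3.810 / 7 = 0.5443%
Population std dev = √[25.0732 / 7] = 1.8926%
Sharpe = (r̄ − rf) / σ = (0.5443 − 0.02) / 1.8926 = 0.5243 / 1.8926 = 0.2770

0.28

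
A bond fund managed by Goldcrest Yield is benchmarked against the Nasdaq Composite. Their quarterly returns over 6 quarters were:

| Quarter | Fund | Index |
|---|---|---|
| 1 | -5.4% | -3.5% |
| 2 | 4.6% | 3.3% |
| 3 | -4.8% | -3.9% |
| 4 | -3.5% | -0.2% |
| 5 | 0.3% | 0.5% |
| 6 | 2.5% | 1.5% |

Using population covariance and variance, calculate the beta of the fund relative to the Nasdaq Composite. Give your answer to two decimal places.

1.37

r̄p = -1.0500%,  r̄m = -0.3833%
Cov = Σ(rp − r̄p)(rm − r̄m) / 6 = 9.1642
Var(rm) = Σ(rm − r̄m)² / 6 = 6.6681
β = Cov / Var = 9.1642 / 6.6681 = 1.3743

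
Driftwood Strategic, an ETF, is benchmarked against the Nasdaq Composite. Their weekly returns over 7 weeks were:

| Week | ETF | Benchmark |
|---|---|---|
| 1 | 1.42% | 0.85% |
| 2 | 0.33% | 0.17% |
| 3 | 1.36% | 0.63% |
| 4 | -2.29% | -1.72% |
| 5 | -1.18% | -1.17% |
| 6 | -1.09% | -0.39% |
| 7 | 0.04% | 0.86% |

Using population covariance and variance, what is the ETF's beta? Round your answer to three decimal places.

1.233

r̄p = -0.2014%,  r̄m = -0.1100%
Cov = Σ(rp − r̄p)(rm − r̄m) / 7 = 1.1062
Var(rm) = Σ(rm − r̄m)² / 7 = 0.8975
β = Cov / Var = 1.1062 / 0.8975 = 1.2325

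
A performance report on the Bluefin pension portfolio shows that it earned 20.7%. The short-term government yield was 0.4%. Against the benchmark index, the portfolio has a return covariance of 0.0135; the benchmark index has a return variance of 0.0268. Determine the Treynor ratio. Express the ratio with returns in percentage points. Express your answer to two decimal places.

β = Cov / Var = 0.0135 / 0.0268 = 0.5037
Treynor = (Rp − Rf) / β = (20.7% − 0.4%) / 0.5037 = 20.30 / 0.5037 = 40.3018

40.30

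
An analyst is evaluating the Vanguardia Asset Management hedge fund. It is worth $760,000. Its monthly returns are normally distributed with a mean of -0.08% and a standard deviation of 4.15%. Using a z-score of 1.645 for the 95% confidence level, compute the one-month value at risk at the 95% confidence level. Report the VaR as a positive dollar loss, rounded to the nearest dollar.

$52,491

Return at the 95% tail: μ − z·σ = -0.08% − 1.645 × 4.15% = -0.08 − 6.82675 = -6.90675%
VaR = −(-6.90675%) × $760,000 = 6.90675% × $760,000 = $52,491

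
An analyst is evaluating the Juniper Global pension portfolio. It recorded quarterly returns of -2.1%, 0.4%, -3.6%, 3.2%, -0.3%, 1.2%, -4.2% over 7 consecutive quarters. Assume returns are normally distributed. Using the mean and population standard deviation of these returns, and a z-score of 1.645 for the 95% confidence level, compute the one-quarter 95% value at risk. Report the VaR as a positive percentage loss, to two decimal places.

4.84

r̄ = (-2.1 + 0.4 − 3.6 + 3.2 − 0.3 + 1.2 − 4.2) / 7 = -5.40 / 7 = -0.7714%
Population σ = √[Σ(r − r̄)² / 7] = √[42.7743 / 7] = √6.1106 = 2.4720%
VaR = −(r̄ − z·σ) = −(-0.7714 − 1.645 × 2.4720) = −(-4.8378) = 4.8378%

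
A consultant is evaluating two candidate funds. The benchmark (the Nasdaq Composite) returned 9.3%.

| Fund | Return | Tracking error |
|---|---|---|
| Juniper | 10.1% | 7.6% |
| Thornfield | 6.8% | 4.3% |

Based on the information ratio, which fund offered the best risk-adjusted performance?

Juniper

Juniper: IR = (10.1% − 9.3%) / 7.6% = 0.105
Thornfield: IR = (6.8% − 9.3%) / 4.3% = -0.581
Highest: Juniper (0.105).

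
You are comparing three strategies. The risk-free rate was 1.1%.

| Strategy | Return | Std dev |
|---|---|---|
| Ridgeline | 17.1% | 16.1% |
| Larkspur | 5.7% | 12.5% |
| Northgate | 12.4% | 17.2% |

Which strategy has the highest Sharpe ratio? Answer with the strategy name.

Ridgeline: Sharpe ratio = (17.1% − 1.1%) / 16.1% = 0.994
Larkspur: Sharpe ratio = (5.7% − 1.1%) / 12.5% = 0.368
Northgate: Sharpe ratio = (12.4% − 1.1%) / 17.2% = 0.657
Highest: Ridgeline (0.994).

Ridgeline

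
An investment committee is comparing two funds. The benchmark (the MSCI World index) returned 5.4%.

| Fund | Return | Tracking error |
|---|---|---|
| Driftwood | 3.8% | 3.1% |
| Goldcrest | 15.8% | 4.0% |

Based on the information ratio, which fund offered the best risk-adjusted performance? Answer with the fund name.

Driftwood: IR = (3.8% − 5.4%) / 3.1% = -0.516
Goldcrest: IR = (15.8% − 5.4%) / 4.0% = 2.600
Highest: Goldcrest (2.600).

Goldcrest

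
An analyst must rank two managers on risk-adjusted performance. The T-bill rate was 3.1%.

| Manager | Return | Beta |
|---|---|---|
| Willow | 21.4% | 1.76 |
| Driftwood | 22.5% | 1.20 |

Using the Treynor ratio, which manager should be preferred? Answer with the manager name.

Driftwood

Willow: Treynor = (21.4% − 3.1%) / 1.76 = 10.398
Driftwood: Treynor = (22.5% − 3.1%) / 1.20 = 16.167
Highest: Driftwood (16.167).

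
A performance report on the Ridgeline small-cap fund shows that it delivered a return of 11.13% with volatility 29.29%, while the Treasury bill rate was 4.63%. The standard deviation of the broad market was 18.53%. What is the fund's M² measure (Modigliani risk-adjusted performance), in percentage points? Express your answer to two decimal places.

Sharpe = (Rp − Rf) / σp = (11.13% − 4.63%) / 29.29% = 0.2219
M² = Rf + Sharpe × σm = 4.63% + 0.2219 × 18.53% = 8.7418%

8.74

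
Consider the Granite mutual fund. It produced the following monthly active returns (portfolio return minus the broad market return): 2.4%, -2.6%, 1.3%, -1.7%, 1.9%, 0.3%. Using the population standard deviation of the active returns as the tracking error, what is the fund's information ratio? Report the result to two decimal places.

r̄ = (2.4 − 2.6 + 1.3 − 1.7 + 1.9 + 0.3) / 6 = 0.2667%
Population std dev = √[20.3733 / 6] = 1.8427%
IR = r̄ / tracking error = 0.2667 / 1.8427 = 0.1447

0.14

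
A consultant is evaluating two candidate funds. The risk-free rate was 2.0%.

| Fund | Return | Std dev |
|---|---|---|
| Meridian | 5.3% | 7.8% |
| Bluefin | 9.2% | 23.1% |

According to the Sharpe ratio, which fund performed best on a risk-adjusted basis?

Meridian

Meridian: Sharpe ratio = (5.3% − 2.0%) / 7.8% = 0.423
Bluefin: Sharpe ratio = (9.2% − 2.0%) / 23.1% = 0.312
Highest: Meridian (0.423).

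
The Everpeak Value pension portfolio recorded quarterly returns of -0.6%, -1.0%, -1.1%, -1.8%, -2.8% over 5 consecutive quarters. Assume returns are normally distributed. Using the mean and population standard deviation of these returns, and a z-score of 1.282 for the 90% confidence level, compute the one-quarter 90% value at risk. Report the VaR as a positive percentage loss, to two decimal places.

Mean return r̄ = -7.30 / 5 = -1.4600%
Population std dev = √[2.9920 / 5] = 0.7736%
VaR = −(r̄ − z·σ) = −(-1.4600 − 1.282 × 0.7736) = −(-2.4518) = 2.4518%

2.45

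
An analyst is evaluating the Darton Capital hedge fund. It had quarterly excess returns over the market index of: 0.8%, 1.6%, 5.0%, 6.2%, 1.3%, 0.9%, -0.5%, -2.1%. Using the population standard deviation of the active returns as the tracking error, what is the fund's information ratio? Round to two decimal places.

r̄ = (0.8 + 1.6 + 5 + 6.2 + 1.3 + 0.9 − 0.5 − 2.1) / 8 = 13.20 / 8 = 1.6500%
Σ(r − r̄)² = (0.8 − 1.6500)² + (1.6 − 1.6500)² + (5 − 1.6500)² + … = 52.0200
population σ = √(52.0200 / 8) = √6.5025 = 2.5500%
IR = r̄ / tracking error = 1.6500 / 2.5500 = 0.6471

0.65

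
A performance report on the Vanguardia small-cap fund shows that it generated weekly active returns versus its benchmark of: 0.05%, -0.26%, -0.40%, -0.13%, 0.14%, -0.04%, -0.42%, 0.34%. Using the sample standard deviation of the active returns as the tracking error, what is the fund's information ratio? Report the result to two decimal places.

-0.34

Mean return r̄ = -0.720 / 8 = -0.0900%
Σ(r − r̄)² = 0.4954; sample σ = √(0.4954/7) = 0.2660%
IR = r̄ / tracking error = -0.0900 / 0.2660 = -0.3383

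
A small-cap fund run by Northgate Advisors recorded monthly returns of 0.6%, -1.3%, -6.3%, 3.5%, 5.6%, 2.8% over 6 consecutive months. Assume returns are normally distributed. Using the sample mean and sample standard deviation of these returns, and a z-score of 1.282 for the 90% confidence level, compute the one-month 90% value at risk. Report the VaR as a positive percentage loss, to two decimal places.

Mean return r̄ = 4.90 / 6 = 0.8167%
Sample σ = √[Σ(r − r̄)² / 5] = √[89.1883 / 5] = √17.8377 = 4.2235%
VaR = −(r̄ − z·σ) = −(0.8167 − 1.282 × 4.2235) = −(-4.5978) = 4.5978%

4.60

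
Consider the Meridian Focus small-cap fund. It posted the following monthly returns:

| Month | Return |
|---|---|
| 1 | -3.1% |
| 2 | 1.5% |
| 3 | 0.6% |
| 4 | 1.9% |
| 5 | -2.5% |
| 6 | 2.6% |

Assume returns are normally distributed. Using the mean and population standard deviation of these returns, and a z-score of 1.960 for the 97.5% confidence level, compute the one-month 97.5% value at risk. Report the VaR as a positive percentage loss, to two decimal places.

4.12

r̄ = (-3.1 + 1.5 + 0.6 + 1.9 − 2.5 + 2.6) / 6 = 1.00 / 6 = 0.1667%
Population σ = √[Σ(r − r̄)² / 6] = √[28.6733 / 6] = √4.7789 = 2.1861%
VaR = −(r̄ − z·σ) = −(0.1667 − 1.960 × 2.1861) = −(-4.1181) = 4.1181%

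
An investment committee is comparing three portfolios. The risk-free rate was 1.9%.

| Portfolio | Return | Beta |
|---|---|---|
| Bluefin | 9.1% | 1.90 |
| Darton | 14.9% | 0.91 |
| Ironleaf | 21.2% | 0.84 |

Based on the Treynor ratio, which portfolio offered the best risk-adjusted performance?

Ironleaf

Bluefin: Treynor = (9.1% − 1.9%) / 1.90 = 3.789
Darton: Treynor = (14.9% − 1.9%) / 0.91 = 14.286
Ironleaf: Treynor = (21.2% − 1.9%) / 0.84 = 22.976
Highest: Ironleaf (22.976).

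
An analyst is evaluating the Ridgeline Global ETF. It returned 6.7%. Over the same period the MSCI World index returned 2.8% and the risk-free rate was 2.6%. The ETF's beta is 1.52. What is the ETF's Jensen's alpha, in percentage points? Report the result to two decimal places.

CAPM expected return = Rf + β(Rm − Rf) = 2.6% + 1.52 × (2.8% − 2.6%) = 2.6 + 1.52 × 0.20 = 2.9040%
Jensen's α = Rp − E[R] = 6.7% − 2.9040% = 3.7960

3.80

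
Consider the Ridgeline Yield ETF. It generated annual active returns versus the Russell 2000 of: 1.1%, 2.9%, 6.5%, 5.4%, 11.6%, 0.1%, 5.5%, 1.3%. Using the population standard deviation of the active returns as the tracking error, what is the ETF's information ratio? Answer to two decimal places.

1.22

μ = (1.1 + 2.9 + 6.5 + 5.4 + 11.6 + 0.1 + 5.5 + 1.3) / 8 = 34.40 / 8 = 4.3000%
Σ(r − μ)² = (1.1 − 4.3000)² + (2.9 − 4.3000)² + … = 99.6200
population σ = √(99.6200 / 8) = √12.4525 = 3.5288%
IR = μ / tracking error = 4.3000 / 3.5288 = 1.2185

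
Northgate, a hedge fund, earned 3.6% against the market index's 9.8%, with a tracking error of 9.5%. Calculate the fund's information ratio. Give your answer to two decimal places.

-0.65

IR = (Rp − Rb) / TE = (3.6% − 9.8%) / 9.5% = -6.20% / 9.5% = -0.6526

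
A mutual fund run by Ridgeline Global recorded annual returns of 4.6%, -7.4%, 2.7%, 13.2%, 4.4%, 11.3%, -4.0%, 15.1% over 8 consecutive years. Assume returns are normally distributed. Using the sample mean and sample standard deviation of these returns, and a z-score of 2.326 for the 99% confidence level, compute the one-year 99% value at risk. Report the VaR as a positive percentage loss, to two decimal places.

μ = (4.6 − 7.4 + 2.7 + 13.2 + 4.4 + 11.3 − 4 + 15.1) / 8 = 39.90 / 8 = 4.9875%
Σ(r − μ)² = (4.6 − 4.9875)² + (-7.4 − 4.9875)² + … = 449.5088
σ = √[449.5088 / 7] = 8.0135%
VaR = −(μ − z·σ) = −(4.9875 − 2.326 × 8.0135) = −(-13.6519) = 13.6519%

13.65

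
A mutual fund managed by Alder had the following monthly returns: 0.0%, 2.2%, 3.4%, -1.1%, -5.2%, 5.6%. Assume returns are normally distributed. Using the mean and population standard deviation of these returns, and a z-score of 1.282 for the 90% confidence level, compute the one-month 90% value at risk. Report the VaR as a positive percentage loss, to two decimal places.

r̄ = (0 + 2.2 + 3.4 − 1.1 − 5.2 + 5.6) / 6 = 0.8167%
Σ(r − r̄)² = (0 − 0.8167)² + (2.2 − 0.8167)² + (3.4 − 0.8167)² + … = 72.0083
σ = √[72.0083 / 6] = 3.4643%
VaR = −(r̄ − z·σ) = −(0.8167 − 1.282 × 3.4643) = −(-3.6245) = 3.6245%

3.62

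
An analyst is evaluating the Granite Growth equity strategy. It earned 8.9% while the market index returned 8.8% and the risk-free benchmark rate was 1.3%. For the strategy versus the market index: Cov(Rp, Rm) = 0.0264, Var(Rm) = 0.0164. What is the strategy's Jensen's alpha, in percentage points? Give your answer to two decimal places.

β = Cov / Var = 0.0264 / 0.0164 = 1.6098
E[R] = Rf + β(Rm − Rf) = 1.3% + 1.6098 × (8.8% − 1.3%) = 13.3735%
α = Rp − E[R] = 8.9% − 13.3735% = -4.4735

-4.47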